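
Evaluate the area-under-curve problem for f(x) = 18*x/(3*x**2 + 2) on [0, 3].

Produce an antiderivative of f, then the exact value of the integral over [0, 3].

f matches the chain-rule pattern g'(h)*h' with inner function h(x) = 3*x**2 + 2; substituting u = h(x) collapses the integral.
F(x) = 3*log(3*x**2 + 2) is an antiderivative of f.
Check: d/dx[3*log(3*x**2 + 2)] = 18*x/(3*x**2 + 2) = f(x).
F(3) = 3*log(29); F(0) = 3*log(2).
Integral = F(3) - F(0) = -3*log(2) + 3*log(29).

Antiderivative: F(x) = 3*log(3*x**2 + 2); value = -3*log(2) + 3*log(29)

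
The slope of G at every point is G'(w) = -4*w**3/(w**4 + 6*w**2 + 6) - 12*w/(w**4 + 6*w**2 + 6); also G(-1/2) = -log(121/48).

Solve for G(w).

G'(w) matches the chain-rule pattern g'(h)*h' with inner function h(w) = w**4/3 + 2*w**2 + 2; substituting u = h(w) collapses the integral.
A general antiderivative is -log(w**4/3 + 2*w**2 + 2) + C.
The condition gives C = -log(121/48) - (-log(121/48)) = 0.
So G(w) = -log(w**4/3 + 2*w**2 + 2).
Check: d/dw[-log(w**4/3 + 2*w**2 + 2)] = (-4*w**3 - 12*w)/(w**4 + 6*w**2 + 6), which equals G'(w).

G(w) = -log(w**4/3 + 2*w**2 + 2)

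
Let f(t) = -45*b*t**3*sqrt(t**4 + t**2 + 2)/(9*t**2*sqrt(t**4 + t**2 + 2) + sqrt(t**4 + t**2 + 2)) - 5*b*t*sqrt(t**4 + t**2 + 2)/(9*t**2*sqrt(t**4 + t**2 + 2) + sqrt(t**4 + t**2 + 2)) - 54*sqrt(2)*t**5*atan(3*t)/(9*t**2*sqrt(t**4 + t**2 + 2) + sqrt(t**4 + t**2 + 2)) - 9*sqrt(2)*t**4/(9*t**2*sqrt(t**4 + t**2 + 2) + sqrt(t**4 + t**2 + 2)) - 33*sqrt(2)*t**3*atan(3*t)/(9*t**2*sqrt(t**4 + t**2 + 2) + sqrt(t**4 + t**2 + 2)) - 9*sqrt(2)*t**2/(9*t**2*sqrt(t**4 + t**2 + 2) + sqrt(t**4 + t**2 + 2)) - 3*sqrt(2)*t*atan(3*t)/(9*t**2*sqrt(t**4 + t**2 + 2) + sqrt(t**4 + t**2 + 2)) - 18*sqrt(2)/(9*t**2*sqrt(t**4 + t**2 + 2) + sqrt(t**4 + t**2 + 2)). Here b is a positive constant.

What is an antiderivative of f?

The integrand splits into summands that can be handled one at a time.
Check: d/dt[-5*b*t**2/2 - 3*sqrt(2)*sqrt(t**4 + t**2 + 2)*atan(3*t)] = (-45*b*t**3*sqrt(t**4 + t**2 + 2) - 5*b*t*sqrt(t**4 + t**2 + 2) - 54*sqrt(2)*t**5*atan(3*t) - 9*sqrt(2)*t**4 - 33*sqrt(2)*t**3*atan(3*t) - 9*sqrt(2)*t**2 - 3*sqrt(2)*t*atan(3*t) - 18*sqrt(2))/(9*t**2*sqrt(t**4 + t**2 + 2) + sqrt(t**4 + t**2 + 2)), which equals f(t).

An antiderivative is F(t) = -5*b*t**2/2 - 3*sqrt(2)*sqrt(t**4 + t**2 + 2)*atan(3*t).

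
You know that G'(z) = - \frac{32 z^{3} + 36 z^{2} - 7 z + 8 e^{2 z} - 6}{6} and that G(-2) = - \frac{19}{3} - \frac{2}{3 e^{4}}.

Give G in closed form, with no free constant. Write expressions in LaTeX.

G(z) = - \frac{16 z^{4} + 24 z^{3} - 7 z^{2} - 12 z + 8 e^{2 z} + 16}{12}

For G(z) to be correct, d/dz[G] must agree with the stated G'(z) identically.
A general antiderivative is - \frac{\left(- 2 z^{2} - \frac{3 z}{2} + 1\right)^{2}}{3} - \frac{2 e^{2 z}}{3} + C.
The condition gives C = - \frac{19}{3} - \frac{2}{3 e^{4}} - (- \frac{16}{3} - \frac{2}{3 e^{4}}) = -1.
So G(z) = - \frac{16 z^{4} + 24 z^{3} - 7 z^{2} - 12 z + 8 e^{2 z} + 16}{12}.
Check: d/dz[- \frac{16 z^{4} + 24 z^{3} - 7 z^{2} - 12 z + 8 e^{2 z} + 16}{12}] = - \frac{16 z^{3}}{3} - 6 z^{2} + \frac{7 z}{6} - \frac{4 e^{2 z}}{3} + 1, which equals G'(z).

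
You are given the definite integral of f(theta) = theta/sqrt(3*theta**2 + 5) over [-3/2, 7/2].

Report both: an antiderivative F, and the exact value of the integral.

Antiderivative: F(theta) = sqrt(3*theta**2 + 5)/3; value = -sqrt(47)/6 + sqrt(167)/6

f matches the chain-rule pattern g'(h)*h' with inner function h(theta) = 3*theta**2 + 5; substituting u = h(theta) collapses the integral.
F(theta) = sqrt(3*theta**2 + 5)/3 is an antiderivative of f.
Check: d/dtheta[sqrt(3*theta**2 + 5)/3] = theta/sqrt(3*theta**2 + 5) = f(theta).
F(7/2) = sqrt(167)/6; F(-3/2) = sqrt(47)/6.
Integral = F(7/2) - F(-3/2) = -sqrt(47)/6 + sqrt(167)/6.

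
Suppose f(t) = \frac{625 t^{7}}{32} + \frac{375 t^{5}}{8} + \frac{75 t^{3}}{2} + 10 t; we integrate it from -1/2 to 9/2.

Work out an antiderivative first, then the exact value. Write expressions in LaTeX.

Antiderivative: F(t) = \frac{\left(5 t^{2} + 4\right)^{4}}{256}; value = \frac{490846525}{1024}

The substitution u = \frac{5 t^{2}}{4} + 1 works: f is exactly (dF/du)*(du/dt) for that inner function.
F(t) = \frac{\left(5 t^{2} + 4\right)^{4}}{256} is an antiderivative of f.
Check: d/dt[\frac{\left(5 t^{2} + 4\right)^{4}}{256}] = \frac{625 t^{7}}{32} + \frac{375 t^{5}}{8} + \frac{75 t^{3}}{2} + 10 t = f(t).
F(9/2) = \frac{31414372081}{65536}; F(-1/2) = \frac{194481}{65536}.
Integral = F(9/2) - F(-1/2) = \frac{490846525}{1024}.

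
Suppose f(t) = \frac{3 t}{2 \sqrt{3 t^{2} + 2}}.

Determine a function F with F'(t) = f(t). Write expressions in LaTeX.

An antiderivative is F(t) = \frac{\sqrt{3 t^{2} + 2}}{2}.

The substitution u = 3 t^{2} + 2 works: f is exactly (dF/du)*(du/dt) for that inner function.
Check: d/dt[\frac{\sqrt{3 t^{2} + 2}}{2}] = \frac{3 t}{2 \sqrt{3 t^{2} + 2}} = f(t).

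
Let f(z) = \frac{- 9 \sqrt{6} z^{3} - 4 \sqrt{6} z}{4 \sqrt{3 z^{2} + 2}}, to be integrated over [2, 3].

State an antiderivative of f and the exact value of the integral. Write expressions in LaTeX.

Recognize the product-rule pattern: f = u'v + uv' with u = - \frac{3 z^{2}}{2}, v = \sqrt{\frac{z^{2}}{2} + \frac{1}{3}}, so integration by parts undoes it.
F(z) = - \frac{3 z^{2} \sqrt{\frac{z^{2}}{2} + \frac{1}{3}}}{2} is an antiderivative of f.
Check: d/dz[- \frac{3 z^{2} \sqrt{\frac{z^{2}}{2} + \frac{1}{3}}}{2}] = \frac{- 9 \sqrt{6} z^{3} - 4 \sqrt{6} z}{4 \sqrt{3 z^{2} + 2}} = f(z).
F(3) = - \frac{9 \sqrt{174}}{4}; F(2) = - 2 \sqrt{21}.
Integral = F(3) - F(2) = - \frac{9 \sqrt{174}}{4} + 2 \sqrt{21}.

Antiderivative: F(z) = - \frac{3 z^{2} \sqrt{\frac{z^{2}}{2} + \frac{1}{3}}}{2}; value = - \frac{9 \sqrt{174}}{4} + 2 \sqrt{21}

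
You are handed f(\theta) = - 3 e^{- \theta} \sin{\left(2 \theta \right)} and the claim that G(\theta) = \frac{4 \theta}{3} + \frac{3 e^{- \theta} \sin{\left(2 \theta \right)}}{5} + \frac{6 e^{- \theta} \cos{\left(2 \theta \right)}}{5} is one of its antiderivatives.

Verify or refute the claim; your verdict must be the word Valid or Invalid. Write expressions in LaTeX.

Invalid: d/d\theta[G] - f = \frac{4}{3}, which is not 0.

d/d\theta[G] = \frac{\left(4 e^{\theta} - 9 \sin{\left(2 \theta \right)}\right) e^{- \theta}}{3}
d/d\theta[G] - f(\theta) = \frac{4}{3} != 0.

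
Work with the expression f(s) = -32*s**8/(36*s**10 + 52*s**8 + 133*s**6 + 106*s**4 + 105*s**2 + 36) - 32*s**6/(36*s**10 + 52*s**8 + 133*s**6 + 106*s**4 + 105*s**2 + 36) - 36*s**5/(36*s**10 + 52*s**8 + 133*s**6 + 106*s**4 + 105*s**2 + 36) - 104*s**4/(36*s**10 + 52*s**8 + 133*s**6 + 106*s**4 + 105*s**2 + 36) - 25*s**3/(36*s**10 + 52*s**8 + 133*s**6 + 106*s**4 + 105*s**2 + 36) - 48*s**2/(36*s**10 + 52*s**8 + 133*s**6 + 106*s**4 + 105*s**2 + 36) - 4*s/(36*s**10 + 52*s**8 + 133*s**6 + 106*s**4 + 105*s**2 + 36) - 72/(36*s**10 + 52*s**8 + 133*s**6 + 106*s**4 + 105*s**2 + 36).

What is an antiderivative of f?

Integrate term by term and add the pieces.
Check: d/ds[-4*atan(3*s/2)/3 + 1/(4*s**4 + 2*s**2 + 6)] = (-32*s**8 - 32*s**6 - 36*s**5 - 104*s**4 - 25*s**3 - 48*s**2 - 4*s - 72)/(36*s**10 + 52*s**8 + 133*s**6 + 106*s**4 + 105*s**2 + 36), which equals f(s).

An antiderivative is F(s) = -4*atan(3*s/2)/3 + 1/(4*s**4 + 2*s**2 + 6).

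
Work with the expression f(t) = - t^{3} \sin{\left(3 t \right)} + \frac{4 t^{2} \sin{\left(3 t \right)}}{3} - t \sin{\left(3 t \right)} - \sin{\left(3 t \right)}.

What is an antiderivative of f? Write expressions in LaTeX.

An antiderivative is F(t) = \frac{t^{3} \cos{\left(3 t \right)}}{3} - \frac{t^{2} \sin{\left(3 t \right)}}{3} - \frac{4 t^{2} \cos{\left(3 t \right)}}{9} + \frac{8 t \sin{\left(3 t \right)}}{27} + \frac{t \cos{\left(3 t \right)}}{9} - \frac{\sin{\left(3 t \right)}}{27} + \frac{35 \cos{\left(3 t \right)}}{81}.

The integrand splits into summands that can be handled one at a time.
Check: d/dt[\frac{t^{3} \cos{\left(3 t \right)}}{3} - \frac{t^{2} \sin{\left(3 t \right)}}{3} - \frac{4 t^{2} \cos{\left(3 t \right)}}{9} + \frac{8 t \sin{\left(3 t \right)}}{27} + \frac{t \cos{\left(3 t \right)}}{9} - \frac{\sin{\left(3 t \right)}}{27} + \frac{35 \cos{\left(3 t \right)}}{81}] = - t^{3} \sin{\left(3 t \right)} + \frac{4 t^{2} \sin{\left(3 t \right)}}{3} - t \sin{\left(3 t \right)} - \sin{\left(3 t \right)} = f(t).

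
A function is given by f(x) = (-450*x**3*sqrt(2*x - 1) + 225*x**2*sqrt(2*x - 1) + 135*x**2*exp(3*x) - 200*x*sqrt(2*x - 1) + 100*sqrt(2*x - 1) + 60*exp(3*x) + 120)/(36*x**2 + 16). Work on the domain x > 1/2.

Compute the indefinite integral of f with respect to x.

F(x) = -5*x**2*sqrt(2*x - 1) + 5*x*sqrt(2*x - 1) - 5*sqrt(2*x - 1)/4 + 5*exp(3*x)/4 + 5*atan(3*x/2) + C

Check any antiderivative F(x) by computing F'(x) and comparing it with f(x).
Check: d/dx[-5*x**2*sqrt(2*x - 1) + 5*x*sqrt(2*x - 1) - 5*sqrt(2*x - 1)/4 + 5*exp(3*x)/4 + 5*atan(3*x/2)] = (-900*x**4 + 900*x**3 + 135*x**2*sqrt(2*x - 1)*exp(3*x) - 625*x**2 + 400*x + 60*sqrt(2*x - 1)*exp(3*x) + 120*sqrt(2*x - 1) - 100)/(36*x**2*sqrt(2*x - 1) + 16*sqrt(2*x - 1)), which equals f(x).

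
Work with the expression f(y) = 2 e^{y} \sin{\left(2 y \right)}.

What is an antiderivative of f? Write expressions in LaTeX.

An antiderivative is F(y) = \frac{2 e^{y} \sin{\left(2 y \right)}}{5} - \frac{4 e^{y} \cos{\left(2 y \right)}}{5}.

Check any antiderivative F(y) by computing F'(y) and comparing it with f(y).
Check: d/dy[\frac{2 e^{y} \sin{\left(2 y \right)}}{5} - \frac{4 e^{y} \cos{\left(2 y \right)}}{5}] = 2 e^{y} \sin{\left(2 y \right)} = f(y).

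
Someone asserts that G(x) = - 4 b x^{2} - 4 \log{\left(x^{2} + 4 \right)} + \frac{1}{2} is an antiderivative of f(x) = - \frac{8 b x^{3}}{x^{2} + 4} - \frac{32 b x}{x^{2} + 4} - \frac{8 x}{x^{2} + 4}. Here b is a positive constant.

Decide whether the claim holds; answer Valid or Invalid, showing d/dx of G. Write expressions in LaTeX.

Valid - differentiating G returns exactly f.

d/dx[G] = \frac{- 8 b x^{3} - 32 b x - 8 x}{x^{2} + 4}
This equals f(x) exactly, so the claim holds.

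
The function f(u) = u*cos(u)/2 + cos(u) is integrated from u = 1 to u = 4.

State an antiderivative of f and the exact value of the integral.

The integrand splits into summands that can be handled one at a time.
F(u) = u*sin(u)/2 + sin(u) + cos(u)/2 is an antiderivative of f.
Check: d/du[u*sin(u)/2 + sin(u) + cos(u)/2] = u*cos(u)/2 + cos(u) = f(u).
F(4) = 3*sin(4) + cos(4)/2; F(1) = cos(1)/2 + 3*sin(1)/2.
Integral = F(4) - F(1) = 3*sin(4) - 3*sin(1)/2 + cos(4)/2 - cos(1)/2.

Antiderivative: F(u) = u*sin(u)/2 + sin(u) + cos(u)/2; value = 3*sin(4) - 3*sin(1)/2 + cos(4)/2 - cos(1)/2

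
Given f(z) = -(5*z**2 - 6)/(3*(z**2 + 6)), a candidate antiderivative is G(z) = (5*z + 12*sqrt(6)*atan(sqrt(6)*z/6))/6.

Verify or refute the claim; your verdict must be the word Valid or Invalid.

d/dz[G] = (5*z**2 + 102)/(6*z**2 + 36)
d/dz[G] - f(z) = 5/2 != 0.

Invalid: d/dz[G] - f = 5/2, which is not 0.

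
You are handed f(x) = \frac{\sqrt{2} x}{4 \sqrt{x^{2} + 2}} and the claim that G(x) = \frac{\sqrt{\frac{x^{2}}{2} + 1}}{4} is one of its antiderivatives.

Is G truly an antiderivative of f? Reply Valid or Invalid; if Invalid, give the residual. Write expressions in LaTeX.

Invalid: d/dx[G] - f = - \frac{\sqrt{2} x}{8 \sqrt{x^{2} + 2}}, which is not 0.

d/dx[G] = \frac{\sqrt{2} x}{8 \sqrt{x^{2} + 2}}
d/dx[G] - f(x) = - \frac{\sqrt{2} x}{8 \sqrt{x^{2} + 2}} != 0.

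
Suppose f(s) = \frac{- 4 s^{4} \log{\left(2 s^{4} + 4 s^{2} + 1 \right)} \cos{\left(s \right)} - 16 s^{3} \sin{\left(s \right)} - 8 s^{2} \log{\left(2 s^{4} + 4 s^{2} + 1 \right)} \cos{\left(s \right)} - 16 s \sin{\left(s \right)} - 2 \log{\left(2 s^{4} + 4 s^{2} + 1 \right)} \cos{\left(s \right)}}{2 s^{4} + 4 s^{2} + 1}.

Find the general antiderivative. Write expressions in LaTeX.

F(s) = - 2 \log{\left(2 s^{4} + 4 s^{2} + 1 \right)} \sin{\left(s \right)} + C

f has the shape u'v + uv' for u = - 2 \log{\left(2 s^{4} + 4 s^{2} + 1 \right)} and v = \sin{\left(s \right)} — it is the derivative of the product u*v.
Check: d/ds[- 2 \log{\left(2 s^{4} + 4 s^{2} + 1 \right)} \sin{\left(s \right)}] = \frac{- 4 s^{4} \log{\left(2 s^{4} + 4 s^{2} + 1 \right)} \cos{\left(s \right)} - 16 s^{3} \sin{\left(s \right)} - 8 s^{2} \log{\left(2 s^{4} + 4 s^{2} + 1 \right)} \cos{\left(s \right)} - 16 s \sin{\left(s \right)} - 2 \log{\left(2 s^{4} + 4 s^{2} + 1 \right)} \cos{\left(s \right)}}{2 s^{4} + 4 s^{2} + 1} = f(s).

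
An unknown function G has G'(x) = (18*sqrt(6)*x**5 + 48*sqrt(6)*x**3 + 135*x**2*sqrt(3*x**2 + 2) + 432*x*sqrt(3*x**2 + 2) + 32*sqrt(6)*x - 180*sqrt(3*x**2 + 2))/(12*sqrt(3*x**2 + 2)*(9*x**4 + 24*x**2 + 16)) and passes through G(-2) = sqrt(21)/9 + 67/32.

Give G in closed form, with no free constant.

G(x) = (6*sqrt(6)*x**2*sqrt(3*x**2 + 2) + 216*x**2 - 135*x + 8*sqrt(6)*sqrt(3*x**2 + 2) + 72)/(108*x**2 + 144)

For G(x) to be correct, d/dx[G] must agree with the stated G'(x) identically.
A general antiderivative is (-5*x/4 - 2)/(x**2 + 4/3) + sqrt(x**2/2 + 1/3)/3 + C.
The condition gives C = sqrt(21)/9 + 67/32 - (3/32 + sqrt(21)/9) = 2.
So G(x) = (6*sqrt(6)*x**2*sqrt(3*x**2 + 2) + 216*x**2 - 135*x + 8*sqrt(6)*sqrt(3*x**2 + 2) + 72)/(108*x**2 + 144).
Check: d/dx[(6*sqrt(6)*x**2*sqrt(3*x**2 + 2) + 216*x**2 - 135*x + 8*sqrt(6)*sqrt(3*x**2 + 2) + 72)/(108*x**2 + 144)] = (18*sqrt(6)*x**5 + 48*sqrt(6)*x**3 + 135*x**2*sqrt(3*x**2 + 2) + 432*x*sqrt(3*x**2 + 2) + 32*sqrt(6)*x - 180*sqrt(3*x**2 + 2))/(108*x**4*sqrt(3*x**2 + 2) + 288*x**2*sqrt(3*x**2 + 2) + 192*sqrt(3*x**2 + 2)), which equals G'(x).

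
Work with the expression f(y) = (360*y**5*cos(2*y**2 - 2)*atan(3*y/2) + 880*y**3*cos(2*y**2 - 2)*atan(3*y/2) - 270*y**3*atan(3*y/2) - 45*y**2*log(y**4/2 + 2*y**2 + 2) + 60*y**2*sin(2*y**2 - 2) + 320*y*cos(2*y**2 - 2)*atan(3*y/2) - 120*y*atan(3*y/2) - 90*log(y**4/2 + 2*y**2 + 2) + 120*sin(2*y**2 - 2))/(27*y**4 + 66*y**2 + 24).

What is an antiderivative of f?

An antiderivative is F(y) = -5*(3*log(y**4/2 + 2*y**2 + 2) - 4*sin(2*y**2 - 2))*atan(3*y/2)/6.

Recognize the product-rule pattern: f = u'v + uv' with u = -5*log(y**4/2 + 2*y**2 + 2)/2 + 10*sin(2*y**2 - 2)/3, v = atan(3*y/2), so integration by parts undoes it.
Check: d/dy[-5*(3*log(y**4/2 + 2*y**2 + 2) - 4*sin(2*y**2 - 2))*atan(3*y/2)/6] = (360*y**5*cos(2*y**2 - 2)*atan(3*y/2) + 880*y**3*cos(2*y**2 - 2)*atan(3*y/2) - 270*y**3*atan(3*y/2) - 45*y**2*log(y**4/2 + 2*y**2 + 2) + 60*y**2*sin(2*y**2 - 2) + 320*y*cos(2*y**2 - 2)*atan(3*y/2) - 120*y*atan(3*y/2) - 90*log(y**4/2 + 2*y**2 + 2) + 120*sin(2*y**2 - 2))/(27*y**4 + 66*y**2 + 24) = f(y).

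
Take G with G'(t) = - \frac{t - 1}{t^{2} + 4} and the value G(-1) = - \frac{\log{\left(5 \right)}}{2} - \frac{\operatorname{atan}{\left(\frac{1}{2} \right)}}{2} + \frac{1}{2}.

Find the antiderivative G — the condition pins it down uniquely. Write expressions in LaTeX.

G(t) = \frac{- \log{\left(t^{2} + 4 \right)} + \operatorname{atan}{\left(\frac{t}{2} \right)} + 1}{2}

Check a candidate G(t) by differentiating: d/dt[G] must match the given G'(t).
A general antiderivative is - \frac{\log{\left(t^{2} + 4 \right)}}{2} + \frac{\operatorname{atan}{\left(\frac{t}{2} \right)}}{2} + C.
The condition gives C = - \frac{\log{\left(5 \right)}}{2} - \frac{\operatorname{atan}{\left(\frac{1}{2} \right)}}{2} + \frac{1}{2} - (- \frac{\log{\left(5 \right)}}{2} - \frac{\operatorname{atan}{\left(\frac{1}{2} \right)}}{2}) = \frac{1}{2}.
So G(t) = \frac{- \log{\left(t^{2} + 4 \right)} + \operatorname{atan}{\left(\frac{t}{2} \right)} + 1}{2}.
Check: d/dt[\frac{- \log{\left(t^{2} + 4 \right)} + \operatorname{atan}{\left(\frac{t}{2} \right)} + 1}{2}] = \frac{1 - t}{t^{2} + 4}, which equals G'(t).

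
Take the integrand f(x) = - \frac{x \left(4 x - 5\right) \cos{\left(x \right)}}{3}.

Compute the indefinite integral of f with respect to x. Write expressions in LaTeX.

F(x) = - \frac{4 x^{2} \sin{\left(x \right)}}{3} + \frac{5 x \sin{\left(x \right)}}{3} - \frac{8 x \cos{\left(x \right)}}{3} + \frac{8 \sin{\left(x \right)}}{3} + \frac{5 \cos{\left(x \right)}}{3} + C

Any candidate F(x) must reproduce f(x) exactly when differentiated.
Check: d/dx[- \frac{4 x^{2} \sin{\left(x \right)}}{3} + \frac{5 x \sin{\left(x \right)}}{3} - \frac{8 x \cos{\left(x \right)}}{3} + \frac{8 \sin{\left(x \right)}}{3} + \frac{5 \cos{\left(x \right)}}{3}] = - \frac{4 x^{2} \cos{\left(x \right)}}{3} + \frac{5 x \cos{\left(x \right)}}{3}, which equals f(x).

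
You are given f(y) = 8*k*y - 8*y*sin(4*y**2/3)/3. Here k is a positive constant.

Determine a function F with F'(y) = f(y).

An antiderivative is F(y) = 4*k*y**2 + cos(4*y**2/3).

Integrate term by term and add the pieces.
Check: d/dy[4*k*y**2 + cos(4*y**2/3)] = 8*k*y - 8*y*sin(4*y**2/3)/3 = f(y).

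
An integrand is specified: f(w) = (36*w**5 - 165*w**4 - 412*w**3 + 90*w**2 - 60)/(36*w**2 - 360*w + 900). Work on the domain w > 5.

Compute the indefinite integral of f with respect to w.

f has the shape u'v + uv' for u = 1/(3*(w - 5)) and v = 3*w**5/4 + 5*w**4/3 - w**3/2 + w — it is the derivative of the product u*v.
Check: d/dw[(9*w**5 + 20*w**4 - 6*w**3 + 12*w)/(36*w - 180)] = (36*w**5 - 165*w**4 - 412*w**3 + 90*w**2 - 60)/(36*w**2 - 360*w + 900) = f(w).

F(w) = (9*w**5 + 20*w**4 - 6*w**3 + 12*w)/(36*w - 180) + C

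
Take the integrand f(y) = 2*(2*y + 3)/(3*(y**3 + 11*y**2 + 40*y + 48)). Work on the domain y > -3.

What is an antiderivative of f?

The denominator factors as 3*(y + 3)*(y + 4)**2; partial fractions split f into directly integrable pieces: 2/(y + 4) + 10/(3*(y + 4)**2) - 2/(y + 3).
Check: d/dy[-2*log(y + 3) + 2*log(y + 4) - 10/(3*y + 12)] = (4*y + 6)/(3*y**3 + 33*y**2 + 120*y + 144), which equals f(y).

An antiderivative is F(y) = -2*log(y + 3) + 2*log(y + 4) - 10/(3*y + 12).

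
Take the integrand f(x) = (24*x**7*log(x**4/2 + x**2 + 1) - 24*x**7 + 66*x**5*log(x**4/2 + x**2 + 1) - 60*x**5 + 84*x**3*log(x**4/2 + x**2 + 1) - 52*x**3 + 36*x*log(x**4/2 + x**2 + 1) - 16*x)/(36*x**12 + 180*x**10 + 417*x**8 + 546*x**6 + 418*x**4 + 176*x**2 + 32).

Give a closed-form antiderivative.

An antiderivative is F(x) = -log(x**4/2 + x**2 + 1)/(6*x**4 + 9*x**2 + 4).

f has the shape u'v + uv' for u = -1/(3*(2*x**4 + 3*x**2 + 4/3)) and v = log(x**4/2 + x**2 + 1) — it is the derivative of the product u*v.
Check: d/dx[-log(x**4/2 + x**2 + 1)/(6*x**4 + 9*x**2 + 4)] = (24*x**7*log(x**4/2 + x**2 + 1) - 24*x**7 + 66*x**5*log(x**4/2 + x**2 + 1) - 60*x**5 + 84*x**3*log(x**4/2 + x**2 + 1) - 52*x**3 + 36*x*log(x**4/2 + x**2 + 1) - 16*x)/(36*x**12 + 180*x**10 + 417*x**8 + 546*x**6 + 418*x**4 + 176*x**2 + 32) = f(x).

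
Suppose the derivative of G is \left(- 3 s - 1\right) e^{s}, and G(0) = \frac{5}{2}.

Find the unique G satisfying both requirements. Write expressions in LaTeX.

G(s) = - 3 s e^{s} + 2 e^{s} + \frac{1}{2}

Recognize the product-rule pattern: G'(s) = u'v + uv' with u = 2 - 3 s, v = e^{s}, so integration by parts undoes it.
A general antiderivative is \left(2 - 3 s\right) e^{s} + C.
The condition gives C = \frac{5}{2} - (2) = \frac{1}{2}.
So G(s) = - 3 s e^{s} + 2 e^{s} + \frac{1}{2}.
Check: d/ds[- 3 s e^{s} + 2 e^{s} + \frac{1}{2}] = - 3 s e^{s} - e^{s}, which equals G'(s).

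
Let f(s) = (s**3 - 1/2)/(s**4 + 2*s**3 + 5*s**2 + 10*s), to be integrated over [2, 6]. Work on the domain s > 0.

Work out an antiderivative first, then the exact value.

The denominator factors as 2*s*(s + 2)*(s**2 + 5); partial fractions split f into directly integrable pieces: (52*s - 95)/(90*(s**2 + 5)) + 17/(36*(s + 2)) - 1/(20*s).
F(s) = -log(s)/20 + 17*log(s + 2)/36 + 13*log(s**2 + 5)/45 - 19*sqrt(5)*atan(sqrt(5)*s/5)/90 is an antiderivative of f.
Check: d/ds[-log(s)/20 + 17*log(s + 2)/36 + 13*log(s**2 + 5)/45 - 19*sqrt(5)*atan(sqrt(5)*s/5)/90] = (2*s**3 - 1)/(2*s**4 + 4*s**3 + 10*s**2 + 20*s), which equals f(s).
F(6) = -19*sqrt(5)*atan(6*sqrt(5)/5)/90 - log(6)/20 + 17*log(8)/36 + 13*log(41)/45; F(2) = -19*sqrt(5)*atan(2*sqrt(5)/5)/90 - log(2)/20 + 13*log(9)/45 + 17*log(4)/36.
Integral = F(6) - F(2) = -17*log(4)/36 - 13*log(9)/45 - 19*sqrt(5)*atan(6*sqrt(5)/5)/90 - log(6)/20 + log(2)/20 + 19*sqrt(5)*atan(2*sqrt(5)/5)/90 + 17*log(8)/36 + 13*log(41)/45.

Antiderivative: F(s) = -log(s)/20 + 17*log(s + 2)/36 + 13*log(s**2 + 5)/45 - 19*sqrt(5)*atan(sqrt(5)*s/5)/90; value = -17*log(4)/36 - 13*log(9)/45 - 19*sqrt(5)*atan(6*sqrt(5)/5)/90 - log(6)/20 + log(2)/20 + 19*sqrt(5)*atan(2*sqrt(5)/5)/90 + 17*log(8)/36 + 13*log(41)/45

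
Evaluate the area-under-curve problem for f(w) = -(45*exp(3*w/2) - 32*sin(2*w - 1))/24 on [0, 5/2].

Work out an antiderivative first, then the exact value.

Antiderivative: F(w) = -5*exp(3*w/2)/4 - 2*cos(2*w - 1)/3; value = -5*exp(15/4)/4 + 2*cos(1)/3 - 2*cos(4)/3 + 5/4

Differentiate the proposed F(w) back; it has to land on f(w) exactly.
F(w) = -5*exp(3*w/2)/4 - 2*cos(2*w - 1)/3 is an antiderivative of f.
Check: d/dw[-5*exp(3*w/2)/4 - 2*cos(2*w - 1)/3] = -15*exp(3*w/2)/8 + 4*sin(2*w - 1)/3, which equals f(w).
F(5/2) = -5*exp(15/4)/4 - 2*cos(4)/3; F(0) = -5/4 - 2*cos(1)/3.
Integral = F(5/2) - F(0) = -5*exp(15/4)/4 + 2*cos(1)/3 - 2*cos(4)/3 + 5/4.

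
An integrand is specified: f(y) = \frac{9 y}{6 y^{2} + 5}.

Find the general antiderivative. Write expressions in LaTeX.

F(y) = \frac{3 \log{\left(2 y^{2} + \frac{5}{3} \right)}}{4} + C

f matches the chain-rule pattern g'(h)*h' with inner function h(y) = 2 y^{2} + \frac{5}{3}; substituting u = h(y) collapses the integral.
Check: d/dy[\frac{3 \log{\left(2 y^{2} + \frac{5}{3} \right)}}{4}] = \frac{9 y}{6 y^{2} + 5} = f(y).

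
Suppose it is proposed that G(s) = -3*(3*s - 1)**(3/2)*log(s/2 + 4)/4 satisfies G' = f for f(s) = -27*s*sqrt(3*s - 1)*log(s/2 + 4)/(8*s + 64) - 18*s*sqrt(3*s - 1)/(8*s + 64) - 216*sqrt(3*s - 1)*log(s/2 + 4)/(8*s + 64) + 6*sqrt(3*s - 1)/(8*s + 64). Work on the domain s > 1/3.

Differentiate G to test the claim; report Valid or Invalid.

d/ds[G] = (-27*s*sqrt(3*s - 1)*log(s/2 + 4) - 18*s*sqrt(3*s - 1) - 216*sqrt(3*s - 1)*log(s/2 + 4) + 6*sqrt(3*s - 1))/(8*s + 64)
This equals f(s) exactly, so the claim holds.

Valid - the claim checks out under differentiation.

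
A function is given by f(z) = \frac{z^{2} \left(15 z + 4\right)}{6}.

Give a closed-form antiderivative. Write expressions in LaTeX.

Whatever form F(z) takes, F'(z) = f(z) is non-negotiable.
Check: d/dz[\frac{z^{3} \left(45 z + 16\right)}{72}] = \frac{5 z^{3}}{2} + \frac{2 z^{2}}{3}, which equals f(z).

An antiderivative is F(z) = \frac{z^{3} \left(45 z + 16\right)}{72}.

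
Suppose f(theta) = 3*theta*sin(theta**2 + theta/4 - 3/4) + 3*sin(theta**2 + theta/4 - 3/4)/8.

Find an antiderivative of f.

An antiderivative is F(theta) = -3*cos(theta**2 + theta/4 - 3/4)/2.

The substitution u = theta**2 + theta/4 - 3/4 works: f is exactly (dF/du)*(du/dtheta) for that inner function.
Check: d/dtheta[-3*cos(theta**2 + theta/4 - 3/4)/2] = 3*theta*sin(theta**2 + theta/4 - 3/4) + 3*sin(theta**2 + theta/4 - 3/4)/8 = f(theta).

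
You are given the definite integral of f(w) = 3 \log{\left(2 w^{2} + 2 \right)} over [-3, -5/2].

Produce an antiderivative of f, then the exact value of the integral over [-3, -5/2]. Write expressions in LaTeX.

Antiderivative: F(w) = 3 w \log{\left(2 w^{2} + 2 \right)} - 6 w + 6 \operatorname{atan}{\left(w \right)}; value = - \frac{15 \log{\left(\frac{29}{2} \right)}}{2} - 6 \operatorname{atan}{\left(\frac{5}{2} \right)} - 3 + 6 \operatorname{atan}{\left(3 \right)} + 9 \log{\left(20 \right)}

A candidate is checked by its d/dw: the result must match f(w).
F(w) = 3 w \log{\left(2 w^{2} + 2 \right)} - 6 w + 6 \operatorname{atan}{\left(w \right)} is an antiderivative of f.
Check: d/dw[3 w \log{\left(2 w^{2} + 2 \right)} - 6 w + 6 \operatorname{atan}{\left(w \right)}] = 3 \log{\left(w^{2} + 1 \right)} + 3 \log{\left(2 \right)}, which equals f(w).
F(-5/2) = - \frac{15 \log{\left(\frac{29}{2} \right)}}{2} - 6 \operatorname{atan}{\left(\frac{5}{2} \right)} + 15; F(-3) = - 9 \log{\left(20 \right)} - 6 \operatorname{atan}{\left(3 \right)} + 18.
Integral = F(-5/2) - F(-3) = - \frac{15 \log{\left(\frac{29}{2} \right)}}{2} - 6 \operatorname{atan}{\left(\frac{5}{2} \right)} - 3 + 6 \operatorname{atan}{\left(3 \right)} + 9 \log{\left(20 \right)}.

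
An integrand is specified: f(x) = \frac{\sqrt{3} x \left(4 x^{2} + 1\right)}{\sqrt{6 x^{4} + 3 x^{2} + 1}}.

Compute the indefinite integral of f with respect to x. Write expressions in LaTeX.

The substitution u = 2 x^{4} + x^{2} + \frac{1}{3} works: f is exactly (dF/du)*(du/dx) for that inner function.
Check: d/dx[\frac{\sqrt{3} \sqrt{6 x^{4} + 3 x^{2} + 1}}{3}] = \frac{4 \sqrt{3} x^{3} + \sqrt{3} x}{\sqrt{6 x^{4} + 3 x^{2} + 1}}, which equals f(x).

F(x) = \frac{\sqrt{3} \sqrt{6 x^{4} + 3 x^{2} + 1}}{3} + C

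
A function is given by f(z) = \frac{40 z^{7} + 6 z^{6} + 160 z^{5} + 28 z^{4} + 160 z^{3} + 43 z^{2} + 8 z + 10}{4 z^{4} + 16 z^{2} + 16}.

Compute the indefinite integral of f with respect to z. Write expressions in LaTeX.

F(z) = \frac{5 z^{4}}{2} + \frac{z^{3}}{2} + z - \frac{3 z}{4 z^{2} + 8} - \frac{1}{z^{2} + 2} + C

Recover f(z) by differentiating a candidate F(z); any mismatch rules it out.
Check: d/dz[\frac{5 z^{4}}{2} + \frac{z^{3}}{2} + z - \frac{3 z}{4 z^{2} + 8} - \frac{1}{z^{2} + 2}] = \frac{40 z^{7} + 6 z^{6} + 160 z^{5} + 28 z^{4} + 160 z^{3} + 43 z^{2} + 8 z + 10}{4 z^{4} + 16 z^{2} + 16} = f(z).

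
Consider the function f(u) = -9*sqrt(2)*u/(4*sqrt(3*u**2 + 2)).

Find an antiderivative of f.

An antiderivative is F(u) = -3*sqrt(2)*sqrt(3*u**2 + 2)/4.

The substitution w = 3*u**2/2 + 1 works: f is exactly (dF/dw)*(dw/du) for that inner function.
Check: d/du[-3*sqrt(2)*sqrt(3*u**2 + 2)/4] = -9*sqrt(2)*u/(4*sqrt(3*u**2 + 2)) = f(u).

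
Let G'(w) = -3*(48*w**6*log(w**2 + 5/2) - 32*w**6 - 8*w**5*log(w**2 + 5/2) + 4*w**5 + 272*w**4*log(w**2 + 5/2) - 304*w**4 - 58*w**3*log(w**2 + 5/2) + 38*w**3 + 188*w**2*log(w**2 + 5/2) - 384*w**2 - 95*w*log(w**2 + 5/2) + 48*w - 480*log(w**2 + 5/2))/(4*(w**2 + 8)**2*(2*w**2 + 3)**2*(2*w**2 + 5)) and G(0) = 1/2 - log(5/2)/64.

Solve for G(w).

A first test for any G(w): its w-derivative must equal the given G'(w).
A general antiderivative is -3*(1/4 - 2*w)*log(w**2 + 5/2)/(4*(w**2/2 + 4)*(2*w**2 + 3)) + C.
The condition gives C = 1/2 - log(5/2)/64 - (-log(5/2)/64) = 1/2.
So G(w) = 6*w*log(w**2 + 5/2)/(4*w**4 + 38*w**2 + 48) + 1/2 - 3*log(w**2 + 5/2)/(16*w**4 + 152*w**2 + 192).
Check: d/dw[6*w*log(w**2 + 5/2)/(4*w**4 + 38*w**2 + 48) + 1/2 - 3*log(w**2 + 5/2)/(16*w**4 + 152*w**2 + 192)] = (-144*w**6*log(w**2 + 5/2) + 96*w**6 + 24*w**5*log(w**2 + 5/2) - 12*w**5 - 816*w**4*log(w**2 + 5/2) + 912*w**4 + 174*w**3*log(w**2 + 5/2) - 114*w**3 - 564*w**2*log(w**2 + 5/2) + 1152*w**2 + 285*w*log(w**2 + 5/2) - 144*w + 1440*log(w**2 + 5/2))/(32*w**10 + 688*w**8 + 5176*w**6 + 16436*w**4 + 22848*w**2 + 11520), which equals G'(w).

G(w) = 6*w*log(w**2 + 5/2)/(4*w**4 + 38*w**2 + 48) + 1/2 - 3*log(w**2 + 5/2)/(16*w**4 + 152*w**2 + 192)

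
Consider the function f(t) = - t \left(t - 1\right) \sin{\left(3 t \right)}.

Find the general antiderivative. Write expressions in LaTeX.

For F(t) to be correct the identity F'(t) - f(t) = 0 must hold.
Check: d/dt[\frac{9 t^{2} \cos{\left(3 t \right)} - 6 t \sin{\left(3 t \right)} - 9 t \cos{\left(3 t \right)} + 3 \sin{\left(3 t \right)} - 2 \cos{\left(3 t \right)}}{27}] = - t^{2} \sin{\left(3 t \right)} + t \sin{\left(3 t \right)}, which equals f(t).

F(t) = \frac{9 t^{2} \cos{\left(3 t \right)} - 6 t \sin{\left(3 t \right)} - 9 t \cos{\left(3 t \right)} + 3 \sin{\left(3 t \right)} - 2 \cos{\left(3 t \right)}}{27} + C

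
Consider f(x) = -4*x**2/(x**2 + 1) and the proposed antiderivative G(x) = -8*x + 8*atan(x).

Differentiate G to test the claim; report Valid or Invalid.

d/dx[G] = -8*x**2/(x**2 + 1)
d/dx[G] - f(x) = -4*x**2/(x**2 + 1) != 0.

Invalid: d/dx[G] - f = -4*x**2/(x**2 + 1), which is not 0.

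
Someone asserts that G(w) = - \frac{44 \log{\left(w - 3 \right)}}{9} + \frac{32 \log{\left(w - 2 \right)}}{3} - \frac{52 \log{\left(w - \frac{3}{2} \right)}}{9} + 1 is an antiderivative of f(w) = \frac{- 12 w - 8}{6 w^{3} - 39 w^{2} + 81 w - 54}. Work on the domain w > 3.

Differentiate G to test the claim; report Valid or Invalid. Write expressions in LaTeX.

d/dw[G] = \frac{- 12 w - 8}{6 w^{3} - 39 w^{2} + 81 w - 54}
This equals f(w) exactly, so the claim holds.

Valid. The derivative of G reproduces f.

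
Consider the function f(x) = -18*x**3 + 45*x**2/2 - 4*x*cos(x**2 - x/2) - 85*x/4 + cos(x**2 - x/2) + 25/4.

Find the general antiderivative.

F(x) = -(-3*x**2 + 5*x/2 - 5/2)**2/2 - 2*sin(x**2 - x/2) + C

The integrand splits into summands that can be handled one at a time.
Check: d/dx[-(-3*x**2 + 5*x/2 - 5/2)**2/2 - 2*sin(x**2 - x/2)] = -18*x**3 + 45*x**2/2 - 4*x*cos(x**2 - x/2) - 85*x/4 + cos(x**2 - x/2) + 25/4 = f(x).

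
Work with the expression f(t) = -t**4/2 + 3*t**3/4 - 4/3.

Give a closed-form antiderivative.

An antiderivative is F(t) = -t**5/10 + 3*t**4/16 - 4*t/3.

The integrand splits into summands that can be handled one at a time.
Check: d/dt[-t**5/10 + 3*t**4/16 - 4*t/3] = -t**4/2 + 3*t**3/4 - 4/3 = f(t).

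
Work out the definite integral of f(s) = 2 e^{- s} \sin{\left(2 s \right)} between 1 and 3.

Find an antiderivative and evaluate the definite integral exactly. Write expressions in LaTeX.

An antiderivative F(s) passes only if d/ds[F] lands on f(s) exactly.
F(s) = \frac{2 \left(- \sin{\left(2 s \right)} - 2 \cos{\left(2 s \right)}\right) e^{- s}}{5} is an antiderivative of f.
Check: d/ds[\frac{2 \left(- \sin{\left(2 s \right)} - 2 \cos{\left(2 s \right)}\right) e^{- s}}{5}] = 2 e^{- s} \sin{\left(2 s \right)} = f(s).
F(3) = - \frac{4 \cos{\left(6 \right)}}{5 e^{3}} - \frac{2 \sin{\left(6 \right)}}{5 e^{3}}; F(1) = - \frac{2 \sin{\left(2 \right)}}{5 e} - \frac{4 \cos{\left(2 \right)}}{5 e}.
Integral = F(3) - F(1) = \frac{4 \cos{\left(2 \right)}}{5 e} - \frac{4 \cos{\left(6 \right)}}{5 e^{3}} - \frac{2 \sin{\left(6 \right)}}{5 e^{3}} + \frac{2 \sin{\left(2 \right)}}{5 e}.

Antiderivative: F(s) = \frac{2 \left(- \sin{\left(2 s \right)} - 2 \cos{\left(2 s \right)}\right) e^{- s}}{5}; value = \frac{4 \cos{\left(2 \right)}}{5 e} - \frac{4 \cos{\left(6 \right)}}{5 e^{3}} - \frac{2 \sin{\left(6 \right)}}{5 e^{3}} + \frac{2 \sin{\left(2 \right)}}{5 e}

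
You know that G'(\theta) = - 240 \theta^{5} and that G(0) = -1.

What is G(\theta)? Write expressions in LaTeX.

A first test for any G(\theta): its \theta-derivative must equal the given G'(\theta).
A general antiderivative is - 40 \theta^{6} + C.
The condition gives C = -1 - (0) = -1.
So G(\theta) = - 40 \theta^{6} - 1.
Check: d/d\theta[- 40 \theta^{6} - 1] = - 240 \theta^{5} = G'(\theta).

G(\theta) = - 40 \theta^{6} - 1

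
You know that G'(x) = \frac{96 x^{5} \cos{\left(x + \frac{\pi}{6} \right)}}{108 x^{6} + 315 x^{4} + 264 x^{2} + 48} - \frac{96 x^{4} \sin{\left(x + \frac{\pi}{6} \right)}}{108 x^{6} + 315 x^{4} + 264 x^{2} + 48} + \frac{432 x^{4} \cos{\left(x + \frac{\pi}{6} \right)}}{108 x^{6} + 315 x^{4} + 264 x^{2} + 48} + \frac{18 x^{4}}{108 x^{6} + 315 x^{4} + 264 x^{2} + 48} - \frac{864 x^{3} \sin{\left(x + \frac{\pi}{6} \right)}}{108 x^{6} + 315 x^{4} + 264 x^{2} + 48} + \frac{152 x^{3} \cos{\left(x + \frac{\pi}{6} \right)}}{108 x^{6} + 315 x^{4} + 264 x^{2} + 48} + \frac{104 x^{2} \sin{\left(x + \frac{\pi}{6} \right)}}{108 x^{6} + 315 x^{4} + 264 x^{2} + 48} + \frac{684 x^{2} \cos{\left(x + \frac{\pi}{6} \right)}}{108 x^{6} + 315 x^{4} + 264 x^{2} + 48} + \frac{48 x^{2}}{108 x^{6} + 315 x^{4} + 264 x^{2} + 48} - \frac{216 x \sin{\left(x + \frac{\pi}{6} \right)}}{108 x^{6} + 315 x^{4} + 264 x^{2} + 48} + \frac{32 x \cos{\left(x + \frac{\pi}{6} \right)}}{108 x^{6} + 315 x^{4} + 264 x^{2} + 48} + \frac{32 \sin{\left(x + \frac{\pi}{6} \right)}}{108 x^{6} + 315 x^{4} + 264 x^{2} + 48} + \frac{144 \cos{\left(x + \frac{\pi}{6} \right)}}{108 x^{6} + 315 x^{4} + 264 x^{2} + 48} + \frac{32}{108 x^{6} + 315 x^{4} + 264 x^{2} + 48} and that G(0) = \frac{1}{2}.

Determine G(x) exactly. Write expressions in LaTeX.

G(x) = \frac{- 9 x^{2} + 4 \left(2 x + 9\right) \sin{\left(x + \frac{\pi}{6} \right)} + \left(3 x^{2} + 4\right) \operatorname{atan}{\left(2 x \right)} - 12}{3 \left(3 x^{2} + 4\right)}

Integrate term by term and add the pieces.
A general antiderivative is \frac{4 \left(\frac{x}{3} + \frac{3}{2}\right) \sin{\left(x + \frac{\pi}{6} \right)}}{\frac{3 x^{2}}{2} + 2} + \frac{\operatorname{atan}{\left(2 x \right)}}{3} + C.
The condition gives C = \frac{1}{2} - (\frac{3}{2}) = -1.
So G(x) = \frac{- 9 x^{2} + 4 \left(2 x + 9\right) \sin{\left(x + \frac{\pi}{6} \right)} + \left(3 x^{2} + 4\right) \operatorname{atan}{\left(2 x \right)} - 12}{3 \left(3 x^{2} + 4\right)}.
Check: d/dx[\frac{- 9 x^{2} + 4 \left(2 x + 9\right) \sin{\left(x + \frac{\pi}{6} \right)} + \left(3 x^{2} + 4\right) \operatorname{atan}{\left(2 x \right)} - 12}{3 \left(3 x^{2} + 4\right)}] = \frac{96 x^{5} \cos{\left(x + \frac{\pi}{6} \right)} - 96 x^{4} \sin{\left(x + \frac{\pi}{6} \right)} + 432 x^{4} \cos{\left(x + \frac{\pi}{6} \right)} + 18 x^{4} - 864 x^{3} \sin{\left(x + \frac{\pi}{6} \right)} + 152 x^{3} \cos{\left(x + \frac{\pi}{6} \right)} + 104 x^{2} \sin{\left(x + \frac{\pi}{6} \right)} + 684 x^{2} \cos{\left(x + \frac{\pi}{6} \right)} + 48 x^{2} - 216 x \sin{\left(x + \frac{\pi}{6} \right)} + 32 x \cos{\left(x + \frac{\pi}{6} \right)} + 32 \sin{\left(x + \frac{\pi}{6} \right)} + 144 \cos{\left(x + \frac{\pi}{6} \right)} + 32}{108 x^{6} + 315 x^{4} + 264 x^{2} + 48}, which equals G'(x).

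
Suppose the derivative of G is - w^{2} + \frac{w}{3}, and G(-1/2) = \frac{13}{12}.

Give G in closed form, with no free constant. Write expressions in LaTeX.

The integrand splits into summands that can be handled one at a time.
A general antiderivative is - \frac{w^{3}}{3} + \frac{w^{2}}{6} + C.
The condition gives C = \frac{13}{12} - (\frac{1}{12}) = 1.
So G(w) = - \frac{2 w^{3} - w^{2} - 6}{6}.
Check: d/dw[- \frac{2 w^{3} - w^{2} - 6}{6}] = - w^{2} + \frac{w}{3} = G'(w).

G(w) = - \frac{2 w^{3} - w^{2} - 6}{6}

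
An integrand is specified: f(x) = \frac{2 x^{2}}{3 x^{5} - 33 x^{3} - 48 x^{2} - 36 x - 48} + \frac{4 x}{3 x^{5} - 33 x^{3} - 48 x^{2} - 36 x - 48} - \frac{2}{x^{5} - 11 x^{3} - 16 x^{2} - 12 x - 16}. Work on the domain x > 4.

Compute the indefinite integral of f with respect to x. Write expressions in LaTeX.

The denominator factors as 3 \left(x - 4\right) \left(x + 2\right)^{2} \left(x^{2} + 1\right); partial fractions split f into directly integrable pieces: - \frac{4 \left(42 x - 19\right)}{1275 \left(x^{2} + 1\right)} + \frac{49}{450 \left(x + 2\right)} + \frac{1}{15 \left(x + 2\right)^{2}} + \frac{7}{306 \left(x - 4\right)}.
Check: d/dx[\frac{175 x \log{\left(x - 4 \right)} + 833 x \log{\left(x + 2 \right)} - 504 x \log{\left(x^{2} + 1 \right)} + 456 x \operatorname{atan}{\left(x \right)} + 350 \log{\left(x - 4 \right)} + 1666 \log{\left(x + 2 \right)} - 1008 \log{\left(x^{2} + 1 \right)} + 912 \operatorname{atan}{\left(x \right)} - 510}{7650 x + 15300}] = \frac{2 x^{2} + 4 x - 6}{3 x^{5} - 33 x^{3} - 48 x^{2} - 36 x - 48}, which equals f(x).

F(x) = \frac{175 x \log{\left(x - 4 \right)} + 833 x \log{\left(x + 2 \right)} - 504 x \log{\left(x^{2} + 1 \right)} + 456 x \operatorname{atan}{\left(x \right)} + 350 \log{\left(x - 4 \right)} + 1666 \log{\left(x + 2 \right)} - 1008 \log{\left(x^{2} + 1 \right)} + 912 \operatorname{atan}{\left(x \right)} - 510}{7650 x + 15300} + C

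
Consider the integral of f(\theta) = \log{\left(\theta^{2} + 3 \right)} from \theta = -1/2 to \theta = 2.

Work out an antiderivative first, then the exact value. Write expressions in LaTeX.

Antiderivative: F(\theta) = \theta \log{\left(\theta^{2} + 3 \right)} - 2 \theta + 2 \sqrt{3} \operatorname{atan}{\left(\frac{\sqrt{3} \theta}{3} \right)}; value = -5 + \frac{\log{\left(\frac{13}{4} \right)}}{2} + 2 \sqrt{3} \operatorname{atan}{\left(\frac{\sqrt{3}}{6} \right)} + 2 \sqrt{3} \operatorname{atan}{\left(\frac{2 \sqrt{3}}{3} \right)} + 2 \log{\left(7 \right)}

A candidate is checked by its d/d\theta: the result must match f(\theta).
F(\theta) = \theta \log{\left(\theta^{2} + 3 \right)} - 2 \theta + 2 \sqrt{3} \operatorname{atan}{\left(\frac{\sqrt{3} \theta}{3} \right)} is an antiderivative of f.
Check: d/d\theta[\theta \log{\left(\theta^{2} + 3 \right)} - 2 \theta + 2 \sqrt{3} \operatorname{atan}{\left(\frac{\sqrt{3} \theta}{3} \right)}] = \log{\left(\theta^{2} + 3 \right)} = f(\theta).
F(2) = -4 + 2 \sqrt{3} \operatorname{atan}{\left(\frac{2 \sqrt{3}}{3} \right)} + 2 \log{\left(7 \right)}; F(-1/2) = - 2 \sqrt{3} \operatorname{atan}{\left(\frac{\sqrt{3}}{6} \right)} - \frac{\log{\left(\frac{13}{4} \right)}}{2} + 1.
Integral = F(2) - F(-1/2) = -5 + \frac{\log{\left(\frac{13}{4} \right)}}{2} + 2 \sqrt{3} \operatorname{atan}{\left(\frac{\sqrt{3}}{6} \right)} + 2 \sqrt{3} \operatorname{atan}{\left(\frac{2 \sqrt{3}}{3} \right)} + 2 \log{\left(7 \right)}.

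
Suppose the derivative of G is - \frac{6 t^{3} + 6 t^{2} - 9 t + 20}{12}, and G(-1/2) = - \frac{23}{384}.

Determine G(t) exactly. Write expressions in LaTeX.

G(t) = - \frac{t^{4}}{8} - \frac{t^{3}}{6} + \frac{3 t^{2}}{8} - \frac{5 t}{3} - 1

For G(t) to be correct, d/dt[G] must agree with the stated G'(t) identically.
A general antiderivative is - \frac{t^{4}}{8} - \frac{t^{3}}{6} + \frac{3 t^{2}}{8} - \frac{5 t}{3} + C.
The condition gives C = - \frac{23}{384} - (\frac{361}{384}) = -1.
So G(t) = - \frac{t^{4}}{8} - \frac{t^{3}}{6} + \frac{3 t^{2}}{8} - \frac{5 t}{3} - 1.
Check: d/dt[- \frac{t^{4}}{8} - \frac{t^{3}}{6} + \frac{3 t^{2}}{8} - \frac{5 t}{3} - 1] = - \frac{t^{3}}{2} - \frac{t^{2}}{2} + \frac{3 t}{4} - \frac{5}{3}, which equals G'(t).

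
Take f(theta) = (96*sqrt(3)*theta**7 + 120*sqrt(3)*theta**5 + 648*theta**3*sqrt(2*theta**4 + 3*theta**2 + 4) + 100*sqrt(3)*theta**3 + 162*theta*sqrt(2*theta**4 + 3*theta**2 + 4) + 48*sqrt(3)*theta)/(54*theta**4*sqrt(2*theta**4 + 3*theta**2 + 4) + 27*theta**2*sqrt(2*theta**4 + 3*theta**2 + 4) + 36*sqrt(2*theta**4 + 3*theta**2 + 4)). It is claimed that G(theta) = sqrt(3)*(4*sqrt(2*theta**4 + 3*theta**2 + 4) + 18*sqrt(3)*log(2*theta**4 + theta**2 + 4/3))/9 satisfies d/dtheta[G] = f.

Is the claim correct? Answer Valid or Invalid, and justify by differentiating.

Invalid: d/dtheta[G] - f = (72*theta**3 + 18*theta)/(6*theta**4 + 3*theta**2 + 4), which is not 0.

d/dtheta[G] = (96*sqrt(3)*theta**7 + 120*sqrt(3)*theta**5 + 1296*theta**3*sqrt(2*theta**4 + 3*theta**2 + 4) + 100*sqrt(3)*theta**3 + 324*theta*sqrt(2*theta**4 + 3*theta**2 + 4) + 48*sqrt(3)*theta)/(54*theta**4*sqrt(2*theta**4 + 3*theta**2 + 4) + 27*theta**2*sqrt(2*theta**4 + 3*theta**2 + 4) + 36*sqrt(2*theta**4 + 3*theta**2 + 4))
d/dtheta[G] - f(theta) = (72*theta**3 + 18*theta)/(6*theta**4 + 3*theta**2 + 4) != 0.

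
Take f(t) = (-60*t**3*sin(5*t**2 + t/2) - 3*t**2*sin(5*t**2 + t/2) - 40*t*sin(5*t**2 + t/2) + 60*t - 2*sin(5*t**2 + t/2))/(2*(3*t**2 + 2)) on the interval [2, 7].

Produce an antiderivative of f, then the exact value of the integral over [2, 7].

Antiderivative: F(t) = 5*log(t**2 + 2/3) + cos(5*t**2 + t/2); value = -5*log(14/3) + cos(497/2) - cos(21) + 5*log(149/3)

Any candidate F(t) must reproduce f(t) exactly when differentiated.
F(t) = 5*log(t**2 + 2/3) + cos(5*t**2 + t/2) is an antiderivative of f.
Check: d/dt[5*log(t**2 + 2/3) + cos(5*t**2 + t/2)] = (-60*t**3*sin(5*t**2 + t/2) - 3*t**2*sin(5*t**2 + t/2) - 40*t*sin(5*t**2 + t/2) + 60*t - 2*sin(5*t**2 + t/2))/(6*t**2 + 4), which equals f(t).
F(7) = cos(497/2) + 5*log(149/3); F(2) = cos(21) + 5*log(14/3).
Integral = F(7) - F(2) = -5*log(14/3) + cos(497/2) - cos(21) + 5*log(149/3).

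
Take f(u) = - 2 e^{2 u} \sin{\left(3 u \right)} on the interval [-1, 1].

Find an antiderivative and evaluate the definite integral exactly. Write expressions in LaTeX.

For F(u) to be correct the identity F'(u) - f(u) = 0 must hold.
F(u) = - \frac{4 e^{2 u} \sin{\left(3 u \right)}}{13} + \frac{6 e^{2 u} \cos{\left(3 u \right)}}{13} is an antiderivative of f.
Check: d/du[- \frac{4 e^{2 u} \sin{\left(3 u \right)}}{13} + \frac{6 e^{2 u} \cos{\left(3 u \right)}}{13}] = - 2 e^{2 u} \sin{\left(3 u \right)} = f(u).
F(1) = \frac{6 e^{2} \cos{\left(3 \right)}}{13} - \frac{4 e^{2} \sin{\left(3 \right)}}{13}; F(-1) = \frac{6 \cos{\left(3 \right)}}{13 e^{2}} + \frac{4 \sin{\left(3 \right)}}{13 e^{2}}.
Integral = F(1) - F(-1) = \frac{6 e^{2} \cos{\left(3 \right)}}{13} - \frac{4 e^{2} \sin{\left(3 \right)}}{13} - \frac{4 \sin{\left(3 \right)}}{13 e^{2}} - \frac{6 \cos{\left(3 \right)}}{13 e^{2}}.

Antiderivative: F(u) = - \frac{4 e^{2 u} \sin{\left(3 u \right)}}{13} + \frac{6 e^{2 u} \cos{\left(3 u \right)}}{13}; value = \frac{6 e^{2} \cos{\left(3 \right)}}{13} - \frac{4 e^{2} \sin{\left(3 \right)}}{13} - \frac{4 \sin{\left(3 \right)}}{13 e^{2}} - \frac{6 \cos{\left(3 \right)}}{13 e^{2}}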